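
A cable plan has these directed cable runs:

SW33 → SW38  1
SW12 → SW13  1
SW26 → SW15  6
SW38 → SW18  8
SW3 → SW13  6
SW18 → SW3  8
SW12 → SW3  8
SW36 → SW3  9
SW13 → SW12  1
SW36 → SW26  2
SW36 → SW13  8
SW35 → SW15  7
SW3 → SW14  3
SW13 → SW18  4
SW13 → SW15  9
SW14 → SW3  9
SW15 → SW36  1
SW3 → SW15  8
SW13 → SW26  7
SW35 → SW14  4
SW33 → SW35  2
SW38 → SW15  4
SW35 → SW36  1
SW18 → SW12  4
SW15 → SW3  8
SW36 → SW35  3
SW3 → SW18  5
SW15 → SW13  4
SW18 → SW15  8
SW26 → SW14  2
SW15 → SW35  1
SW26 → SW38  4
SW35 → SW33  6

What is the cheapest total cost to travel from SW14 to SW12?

16

Shortest distances from SW14:
SW14: 0
SW3: 9  (via SW14)
SW18: 14  (via SW3)
SW13: 15  (via SW3)
SW12: 16  (via SW13)
Shortest route: SW14 → SW3 → SW13 → SW12 = 16.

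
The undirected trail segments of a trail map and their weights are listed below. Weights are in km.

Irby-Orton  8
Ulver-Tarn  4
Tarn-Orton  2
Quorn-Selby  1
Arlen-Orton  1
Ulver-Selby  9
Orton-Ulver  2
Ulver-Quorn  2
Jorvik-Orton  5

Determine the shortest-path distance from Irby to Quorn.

Enumerating some paths:
Irby–Orton–Ulver–Quorn: 8+2+2 = 12
Irby–Orton–Ulver–Selby–Quorn: 8+2+9+1 = 20
Irby–Orton–Tarn–Ulver–Selby–Quorn: 8+2+4+9+1 = 24
Irby–Orton–Tarn–Ulver–Quorn: 8+2+4+2 = 16
The minimum is 12 km via Irby–Orton–Ulver–Quorn.

12 km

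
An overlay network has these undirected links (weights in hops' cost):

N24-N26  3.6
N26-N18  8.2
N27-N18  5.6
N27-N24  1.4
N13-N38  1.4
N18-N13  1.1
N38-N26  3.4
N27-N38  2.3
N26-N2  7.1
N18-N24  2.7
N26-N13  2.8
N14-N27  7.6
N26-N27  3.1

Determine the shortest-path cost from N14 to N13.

11.3 hops' cost

Shortest distances from N14:
N14: 0
N27: 7.6  (via N14)
N24: 9  (via N27)
N38: 9.9  (via N27)
N26: 10.7  (via N27)
N13: 11.3  (via N38)
Shortest route: N14–N27–N38–N13 = 11.3 hops' cost.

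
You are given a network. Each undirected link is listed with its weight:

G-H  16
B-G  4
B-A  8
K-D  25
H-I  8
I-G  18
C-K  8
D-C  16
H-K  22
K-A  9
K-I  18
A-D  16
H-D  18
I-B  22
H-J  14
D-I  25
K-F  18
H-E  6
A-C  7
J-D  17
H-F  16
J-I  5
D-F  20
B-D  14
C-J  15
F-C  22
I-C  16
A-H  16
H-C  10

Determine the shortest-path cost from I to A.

23

Enumerating some paths:
I–H–C–A: 8+10+7 = 25
I–C–A: 16+7 = 23
I–H–A: 8+16 = 24
The minimum is 23 via I–C–A.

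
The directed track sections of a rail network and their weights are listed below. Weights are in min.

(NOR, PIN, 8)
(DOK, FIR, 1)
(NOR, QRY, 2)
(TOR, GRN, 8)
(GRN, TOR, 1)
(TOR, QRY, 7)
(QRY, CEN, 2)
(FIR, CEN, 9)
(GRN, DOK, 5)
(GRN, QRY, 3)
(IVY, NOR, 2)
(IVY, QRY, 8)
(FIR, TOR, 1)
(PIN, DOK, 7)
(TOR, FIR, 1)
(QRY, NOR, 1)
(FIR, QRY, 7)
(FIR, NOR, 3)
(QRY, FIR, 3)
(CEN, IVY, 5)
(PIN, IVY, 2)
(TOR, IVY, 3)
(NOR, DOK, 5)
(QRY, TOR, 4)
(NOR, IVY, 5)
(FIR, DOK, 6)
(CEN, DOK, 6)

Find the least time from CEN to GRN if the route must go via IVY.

Best CEN to IVY: CEN → IVY costing 5
Shortest IVY→GRN: IVY → NOR → QRY → TOR → GRN = 16
Total via IVY: 5 + 16 = 21 min.

21 min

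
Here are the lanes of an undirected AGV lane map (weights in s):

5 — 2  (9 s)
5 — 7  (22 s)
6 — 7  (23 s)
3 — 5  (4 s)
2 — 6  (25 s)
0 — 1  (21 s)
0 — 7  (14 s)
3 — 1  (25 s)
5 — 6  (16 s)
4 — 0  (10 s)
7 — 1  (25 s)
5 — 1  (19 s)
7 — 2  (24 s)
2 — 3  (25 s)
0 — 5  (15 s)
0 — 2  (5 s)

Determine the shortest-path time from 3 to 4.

Compare a few routes:
3 - 5 - 0 - 4: 4+15+10 = 29
3 - 5 - 2 - 0 - 4: 4+9+5+10 = 28
The minimum is 28 s via 3 - 5 - 2 - 0 - 4.

28 s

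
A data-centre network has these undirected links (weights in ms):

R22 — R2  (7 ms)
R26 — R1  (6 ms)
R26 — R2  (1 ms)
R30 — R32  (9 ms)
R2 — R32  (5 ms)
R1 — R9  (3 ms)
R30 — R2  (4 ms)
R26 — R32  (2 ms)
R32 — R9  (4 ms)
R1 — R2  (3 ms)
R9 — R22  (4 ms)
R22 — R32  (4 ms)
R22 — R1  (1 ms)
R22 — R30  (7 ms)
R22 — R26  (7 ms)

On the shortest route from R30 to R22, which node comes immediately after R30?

R22

Compare a few routes:
R30 → R2 → R26 → R32 → R22: 4+1+2+4 = 11
R30 → R2 → R1 → R22: 4+3+1 = 8
R30 → R22: 7 = 7
The minimum is 7 ms via R30 → R22.
So from R30 the first move is to R22.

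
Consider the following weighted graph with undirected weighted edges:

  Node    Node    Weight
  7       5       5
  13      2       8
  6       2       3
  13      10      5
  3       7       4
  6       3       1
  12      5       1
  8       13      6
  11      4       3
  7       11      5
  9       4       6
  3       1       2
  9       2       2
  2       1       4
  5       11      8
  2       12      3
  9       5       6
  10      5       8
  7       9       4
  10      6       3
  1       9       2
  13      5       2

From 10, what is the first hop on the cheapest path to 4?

Compare a few routes:
10–6–3–1–9–4: 3+1+2+2+6 = 14
10–6–3–7–11–4: 3+1+4+5+3 = 16
10–13–5–11–4: 5+2+8+3 = 18
The minimum is 14 via 10–6–3–1–9–4.
So from 10 the first move is to 6.

6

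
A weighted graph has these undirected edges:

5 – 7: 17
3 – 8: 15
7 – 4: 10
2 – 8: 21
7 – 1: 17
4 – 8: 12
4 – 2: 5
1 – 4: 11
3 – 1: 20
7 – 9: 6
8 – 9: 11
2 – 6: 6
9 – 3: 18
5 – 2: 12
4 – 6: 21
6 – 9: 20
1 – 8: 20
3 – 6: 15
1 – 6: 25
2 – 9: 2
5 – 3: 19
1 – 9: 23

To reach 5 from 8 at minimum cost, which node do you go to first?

9

Enumerating some paths:
8 - 9 - 2 - 5: 11+2+12 = 25
8 - 4 - 2 - 5: 12+5+12 = 29
The minimum is 25 via 8 - 9 - 2 - 5.
So from 8 the first move is to 9.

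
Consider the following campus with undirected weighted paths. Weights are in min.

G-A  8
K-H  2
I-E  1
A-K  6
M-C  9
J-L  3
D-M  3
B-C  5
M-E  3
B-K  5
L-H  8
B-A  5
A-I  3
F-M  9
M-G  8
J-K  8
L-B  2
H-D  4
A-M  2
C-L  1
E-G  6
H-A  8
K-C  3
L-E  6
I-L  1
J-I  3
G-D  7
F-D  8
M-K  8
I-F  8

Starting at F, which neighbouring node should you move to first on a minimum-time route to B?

I

Candidate routes:
F–M–A–B: 9+2+5 = 16
F–I–L–B: 8+1+2 = 11
F–I–L–C–B: 8+1+1+5 = 15
The minimum is 11 min via F–I–L–B.
So from F the first move is to I.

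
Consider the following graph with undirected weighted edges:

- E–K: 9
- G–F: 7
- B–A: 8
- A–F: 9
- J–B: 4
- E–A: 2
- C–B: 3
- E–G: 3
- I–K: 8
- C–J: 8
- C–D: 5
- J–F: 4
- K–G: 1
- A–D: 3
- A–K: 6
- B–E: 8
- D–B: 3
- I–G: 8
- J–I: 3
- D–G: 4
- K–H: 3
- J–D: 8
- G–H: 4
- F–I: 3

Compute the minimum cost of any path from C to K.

Settle nodes by increasing distance from C:
C: 0
B: 3  (via C)
D: 5  (via C)
J: 7  (via B)
A: 8  (via D)
G: 9  (via D)
E: 10  (via A)
I: 10  (via J)
K: 10  (via G)
Shortest route: C → D → G → K = 10.

10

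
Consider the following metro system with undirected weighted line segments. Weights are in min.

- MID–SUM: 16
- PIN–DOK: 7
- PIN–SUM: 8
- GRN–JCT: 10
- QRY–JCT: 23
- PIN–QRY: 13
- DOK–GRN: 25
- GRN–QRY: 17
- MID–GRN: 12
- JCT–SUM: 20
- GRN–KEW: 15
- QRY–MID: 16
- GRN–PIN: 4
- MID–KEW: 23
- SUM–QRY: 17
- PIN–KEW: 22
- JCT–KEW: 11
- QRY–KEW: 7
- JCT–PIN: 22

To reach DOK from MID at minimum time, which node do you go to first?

Candidate routes:
MID → SUM → PIN → DOK: 16+8+7 = 31
MID → GRN → PIN → DOK: 12+4+7 = 23
Cheapest is MID → GRN → PIN → DOK at 23 min.
So from MID the first move is to GRN.

GRN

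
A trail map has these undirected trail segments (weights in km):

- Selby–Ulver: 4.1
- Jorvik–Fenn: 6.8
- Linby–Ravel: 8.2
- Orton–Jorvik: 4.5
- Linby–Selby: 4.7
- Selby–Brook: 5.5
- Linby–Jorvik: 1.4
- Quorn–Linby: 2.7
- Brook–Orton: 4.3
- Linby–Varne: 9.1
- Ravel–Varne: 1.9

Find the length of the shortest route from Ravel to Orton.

14.1 km

Settle nodes by increasing distance from Ravel:
Ravel: 0
Varne: 1.9  (via Ravel)
Linby: 8.2  (via Ravel)
Jorvik: 9.6  (via Linby)
Quorn: 10.9  (via Linby)
Selby: 12.9  (via Linby)
Orton: 14.1  (via Jorvik)
Shortest route: Ravel–Linby–Jorvik–Orton = 14.1 km.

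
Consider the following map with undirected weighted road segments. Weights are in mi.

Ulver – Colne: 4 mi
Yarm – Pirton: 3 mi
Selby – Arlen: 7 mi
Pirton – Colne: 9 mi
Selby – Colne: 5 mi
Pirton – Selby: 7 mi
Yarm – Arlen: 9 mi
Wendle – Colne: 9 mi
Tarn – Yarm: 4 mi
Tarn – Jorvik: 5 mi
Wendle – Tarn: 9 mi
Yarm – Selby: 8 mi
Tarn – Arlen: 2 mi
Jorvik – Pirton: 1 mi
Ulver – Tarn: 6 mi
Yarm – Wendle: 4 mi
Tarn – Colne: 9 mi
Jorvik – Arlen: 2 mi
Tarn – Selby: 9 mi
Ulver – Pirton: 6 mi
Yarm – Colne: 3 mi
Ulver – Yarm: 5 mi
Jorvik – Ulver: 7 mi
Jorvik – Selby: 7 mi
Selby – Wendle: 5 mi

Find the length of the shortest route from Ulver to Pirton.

Compare a few routes:
Ulver - Yarm - Pirton: 5+3 = 8
Ulver - Pirton: 6 = 6
Ulver - Jorvik - Pirton: 7+1 = 8
The minimum is 6 mi via Ulver - Pirton.

6 mi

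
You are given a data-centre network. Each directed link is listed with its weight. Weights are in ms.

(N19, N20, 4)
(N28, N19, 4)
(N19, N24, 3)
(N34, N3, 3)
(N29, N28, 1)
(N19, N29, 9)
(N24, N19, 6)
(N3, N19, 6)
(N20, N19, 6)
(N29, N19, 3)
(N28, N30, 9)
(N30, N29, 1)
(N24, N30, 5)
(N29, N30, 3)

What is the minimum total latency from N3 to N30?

Compare a few routes:
N3 - N19 - N29 - N30: 6+9+3 = 18
N3 - N19 - N29 - N28 - N30: 6+9+1+9 = 25
N3 - N19 - N24 - N30: 6+3+5 = 14
Cheapest is N3 - N19 - N24 - N30 at 14 ms.

14 ms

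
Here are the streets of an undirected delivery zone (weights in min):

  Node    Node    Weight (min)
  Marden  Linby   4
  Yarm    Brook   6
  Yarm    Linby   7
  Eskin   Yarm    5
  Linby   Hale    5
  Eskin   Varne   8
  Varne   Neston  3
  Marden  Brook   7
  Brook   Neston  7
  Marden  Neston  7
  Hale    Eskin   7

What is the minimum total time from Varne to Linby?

14 min

Running Dijkstra from Varne:
Varne: 0
Neston: 3  (via Varne)
Eskin: 8  (via Varne)
Marden: 10  (via Neston)
Brook: 10  (via Neston)
Yarm: 13  (via Eskin)
Linby: 14  (via Marden)
Shortest route: Varne → Neston → Marden → Linby = 14 min.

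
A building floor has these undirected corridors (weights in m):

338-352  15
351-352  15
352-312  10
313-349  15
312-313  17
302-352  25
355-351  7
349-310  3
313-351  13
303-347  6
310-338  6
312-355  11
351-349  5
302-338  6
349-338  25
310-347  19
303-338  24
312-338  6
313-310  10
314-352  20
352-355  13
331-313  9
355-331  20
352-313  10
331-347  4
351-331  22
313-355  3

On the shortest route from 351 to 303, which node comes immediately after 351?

355

Candidate routes:
351 → 331 → 347 → 303: 22+4+6 = 32
351 → 349 → 310 → 347 → 303: 5+3+19+6 = 33
351 → 313 → 331 → 347 → 303: 13+9+4+6 = 32
351 → 355 → 313 → 331 → 347 → 303: 7+3+9+4+6 = 29
Cheapest is 351 → 355 → 313 → 331 → 347 → 303 at 29 m.
So from 351 the first move is to 355.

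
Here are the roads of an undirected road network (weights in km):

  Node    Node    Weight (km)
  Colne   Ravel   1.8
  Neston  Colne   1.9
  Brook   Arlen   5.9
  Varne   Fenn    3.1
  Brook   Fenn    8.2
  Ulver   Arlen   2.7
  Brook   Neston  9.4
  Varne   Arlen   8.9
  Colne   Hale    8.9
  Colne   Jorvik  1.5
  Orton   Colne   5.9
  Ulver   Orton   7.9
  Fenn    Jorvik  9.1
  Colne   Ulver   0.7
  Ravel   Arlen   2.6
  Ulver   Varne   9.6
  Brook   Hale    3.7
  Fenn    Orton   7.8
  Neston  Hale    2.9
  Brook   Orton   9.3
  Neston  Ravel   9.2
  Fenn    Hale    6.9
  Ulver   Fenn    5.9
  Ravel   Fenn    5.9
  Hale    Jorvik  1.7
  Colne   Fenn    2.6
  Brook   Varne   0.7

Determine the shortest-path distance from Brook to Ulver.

Compare a few routes:
Brook–Hale–Neston–Colne–Ulver: 3.7+2.9+1.9+0.7 = 9.2
Brook–Arlen–Ulver: 5.9+2.7 = 8.6
Brook–Hale–Jorvik–Colne–Ulver: 3.7+1.7+1.5+0.7 = 7.6
Brook–Varne–Fenn–Colne–Ulver: 0.7+3.1+2.6+0.7 = 7.1
The minimum is 7.1 km via Brook–Varne–Fenn–Colne–Ulver.

7.1 km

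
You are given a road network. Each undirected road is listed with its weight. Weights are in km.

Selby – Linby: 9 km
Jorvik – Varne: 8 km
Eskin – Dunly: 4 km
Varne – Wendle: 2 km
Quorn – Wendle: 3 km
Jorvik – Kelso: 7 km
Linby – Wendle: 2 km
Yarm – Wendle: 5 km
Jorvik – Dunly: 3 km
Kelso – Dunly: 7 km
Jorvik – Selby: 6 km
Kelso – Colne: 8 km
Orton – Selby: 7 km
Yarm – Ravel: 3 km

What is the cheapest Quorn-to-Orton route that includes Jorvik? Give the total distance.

26 km

Best Quorn to Jorvik: Quorn–Wendle–Varne–Jorvik costing 13
Best Jorvik to Orton: Jorvik–Selby–Orton costing 13
Total via Jorvik: 13 + 13 = 26 km.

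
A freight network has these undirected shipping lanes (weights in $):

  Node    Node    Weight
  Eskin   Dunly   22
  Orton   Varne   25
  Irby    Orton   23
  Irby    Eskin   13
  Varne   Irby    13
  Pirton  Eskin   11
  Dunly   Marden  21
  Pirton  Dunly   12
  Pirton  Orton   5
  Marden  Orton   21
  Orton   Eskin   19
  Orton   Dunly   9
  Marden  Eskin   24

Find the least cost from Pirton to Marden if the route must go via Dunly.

Best Pirton to Dunly: Pirton → Dunly costing 12
Shortest Dunly→Marden: Dunly → Marden = 21
Total via Dunly: 12 + 21 = $33.

$33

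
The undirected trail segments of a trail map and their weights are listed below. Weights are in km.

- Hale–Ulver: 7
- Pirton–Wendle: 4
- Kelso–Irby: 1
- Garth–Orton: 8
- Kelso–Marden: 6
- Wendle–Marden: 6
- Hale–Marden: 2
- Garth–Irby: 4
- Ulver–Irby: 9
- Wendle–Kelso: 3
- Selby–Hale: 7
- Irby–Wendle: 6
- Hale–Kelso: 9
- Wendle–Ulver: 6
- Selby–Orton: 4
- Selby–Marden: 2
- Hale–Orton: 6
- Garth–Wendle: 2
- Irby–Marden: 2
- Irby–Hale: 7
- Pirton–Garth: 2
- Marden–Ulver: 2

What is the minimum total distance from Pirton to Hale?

10 km

Compare a few routes:
Pirton - Garth - Wendle - Kelso - Irby - Marden - Hale: 2+2+3+1+2+2 = 12
Pirton - Garth - Wendle - Marden - Hale: 2+2+6+2 = 12
Pirton - Garth - Irby - Marden - Hale: 2+4+2+2 = 10
The minimum is 10 km via Pirton - Garth - Irby - Marden - Hale.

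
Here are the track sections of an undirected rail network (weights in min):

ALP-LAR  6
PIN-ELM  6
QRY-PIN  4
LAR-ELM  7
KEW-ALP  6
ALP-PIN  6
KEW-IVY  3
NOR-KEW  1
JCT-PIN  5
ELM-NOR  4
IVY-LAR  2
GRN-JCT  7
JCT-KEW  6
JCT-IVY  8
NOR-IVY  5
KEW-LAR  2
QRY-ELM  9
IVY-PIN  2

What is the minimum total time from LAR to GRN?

15 min

Settle nodes by increasing distance from LAR:
LAR: 0
KEW: 2  (via LAR)
IVY: 2  (via LAR)
NOR: 3  (via KEW)
PIN: 4  (via IVY)
ALP: 6  (via LAR)
ELM: 7  (via LAR)
QRY: 8  (via PIN)
JCT: 8  (via KEW)
GRN: 15  (via JCT)
Shortest route: LAR–KEW–JCT–GRN = 15 min.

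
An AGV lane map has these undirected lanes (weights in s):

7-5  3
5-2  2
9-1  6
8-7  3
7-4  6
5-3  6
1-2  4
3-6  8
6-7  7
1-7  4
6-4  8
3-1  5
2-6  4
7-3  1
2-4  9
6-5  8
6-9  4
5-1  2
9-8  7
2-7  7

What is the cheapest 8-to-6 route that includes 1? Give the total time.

Shortest 8→1: 8 → 7 → 1 = 7
Shortest 1→6: 1 → 2 → 6 = 8
Total via 1: 7 + 8 = 15 s.

15 s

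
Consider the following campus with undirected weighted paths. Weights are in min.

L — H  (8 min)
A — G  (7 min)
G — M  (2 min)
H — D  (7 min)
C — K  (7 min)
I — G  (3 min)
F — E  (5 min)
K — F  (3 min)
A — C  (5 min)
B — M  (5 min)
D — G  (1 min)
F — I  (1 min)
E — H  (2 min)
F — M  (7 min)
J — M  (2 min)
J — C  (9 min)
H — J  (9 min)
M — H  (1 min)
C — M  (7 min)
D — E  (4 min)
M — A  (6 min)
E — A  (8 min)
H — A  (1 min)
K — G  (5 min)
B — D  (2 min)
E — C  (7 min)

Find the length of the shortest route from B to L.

14 min

Compare a few routes:
B → M → H → L: 5+1+8 = 14
B → D → H → L: 2+7+8 = 17
B → D → E → H → L: 2+4+2+8 = 16
Cheapest is B → M → H → L at 14 min.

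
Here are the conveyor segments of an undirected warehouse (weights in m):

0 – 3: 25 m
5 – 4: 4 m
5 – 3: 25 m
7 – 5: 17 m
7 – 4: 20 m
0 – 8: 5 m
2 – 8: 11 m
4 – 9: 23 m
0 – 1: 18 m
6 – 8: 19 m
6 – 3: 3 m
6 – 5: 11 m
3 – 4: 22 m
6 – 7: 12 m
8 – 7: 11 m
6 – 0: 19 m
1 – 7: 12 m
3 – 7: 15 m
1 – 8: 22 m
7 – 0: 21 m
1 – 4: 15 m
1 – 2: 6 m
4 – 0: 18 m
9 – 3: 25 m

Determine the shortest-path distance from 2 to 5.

Compare a few routes:
2 - 1 - 4 - 5: 6+15+4 = 25
2 - 1 - 7 - 5: 6+12+17 = 35
The minimum is 25 m via 2 - 1 - 4 - 5.

25 m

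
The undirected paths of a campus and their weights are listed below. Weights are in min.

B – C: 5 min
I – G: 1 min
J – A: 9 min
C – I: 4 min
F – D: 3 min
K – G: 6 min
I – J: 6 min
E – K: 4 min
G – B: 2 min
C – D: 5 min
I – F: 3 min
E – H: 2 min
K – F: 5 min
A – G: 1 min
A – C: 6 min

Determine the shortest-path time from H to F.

11 min

Shortest distances from H:
H: 0
E: 2  (via H)
K: 6  (via E)
F: 11  (via K)
Shortest route: H → E → K → F = 11 min.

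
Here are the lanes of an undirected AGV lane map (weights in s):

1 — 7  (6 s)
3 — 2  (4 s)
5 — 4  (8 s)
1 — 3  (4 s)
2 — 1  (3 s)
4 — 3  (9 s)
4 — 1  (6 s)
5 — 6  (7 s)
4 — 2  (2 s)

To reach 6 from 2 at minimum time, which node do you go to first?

Candidate routes:
2 - 1 - 4 - 5 - 6: 3+6+8+7 = 24
2 - 3 - 4 - 5 - 6: 4+9+8+7 = 28
2 - 4 - 5 - 6: 2+8+7 = 17
Cheapest is 2 - 4 - 5 - 6 at 17 s.
So from 2 the first move is to 4.

4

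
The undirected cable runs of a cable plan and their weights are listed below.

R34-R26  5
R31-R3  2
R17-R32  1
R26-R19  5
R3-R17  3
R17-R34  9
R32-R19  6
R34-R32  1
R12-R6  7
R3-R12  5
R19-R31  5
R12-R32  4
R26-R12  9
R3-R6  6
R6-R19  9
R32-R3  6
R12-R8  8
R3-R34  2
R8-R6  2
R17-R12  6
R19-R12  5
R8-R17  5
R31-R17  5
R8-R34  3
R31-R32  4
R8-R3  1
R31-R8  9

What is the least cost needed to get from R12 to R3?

Shortest distances from R12:
R12: 0
R32: 4  (via R12)
R3: 5  (via R12)
Shortest route: R12 → R3 = 5.

5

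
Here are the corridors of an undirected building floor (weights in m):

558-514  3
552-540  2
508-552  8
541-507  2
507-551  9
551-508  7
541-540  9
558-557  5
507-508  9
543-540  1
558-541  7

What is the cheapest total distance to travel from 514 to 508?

Shortest distances from 514:
514: 0
558: 3  (via 514)
557: 8  (via 558)
541: 10  (via 558)
507: 12  (via 541)
540: 19  (via 541)
543: 20  (via 540)
551: 21  (via 507)
552: 21  (via 540)
508: 21  (via 507)
Shortest route: 514 → 558 → 541 → 507 → 508 = 21 m.

21 m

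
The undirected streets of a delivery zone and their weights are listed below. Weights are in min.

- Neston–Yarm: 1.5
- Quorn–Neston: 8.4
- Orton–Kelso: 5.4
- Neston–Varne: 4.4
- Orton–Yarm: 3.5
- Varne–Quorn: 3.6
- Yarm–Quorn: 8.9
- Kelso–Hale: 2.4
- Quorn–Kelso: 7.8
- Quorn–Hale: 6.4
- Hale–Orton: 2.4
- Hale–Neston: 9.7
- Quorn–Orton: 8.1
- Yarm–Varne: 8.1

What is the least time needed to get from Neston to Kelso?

Enumerating some paths:
Neston - Yarm - Orton - Kelso: 1.5+3.5+5.4 = 10.4
Neston - Yarm - Orton - Hale - Kelso: 1.5+3.5+2.4+2.4 = 9.8
Neston - Hale - Kelso: 9.7+2.4 = 12.1
Neston - Varne - Quorn - Kelso: 4.4+3.6+7.8 = 15.8
Cheapest is Neston - Yarm - Orton - Hale - Kelso at 9.8 min.

9.8 min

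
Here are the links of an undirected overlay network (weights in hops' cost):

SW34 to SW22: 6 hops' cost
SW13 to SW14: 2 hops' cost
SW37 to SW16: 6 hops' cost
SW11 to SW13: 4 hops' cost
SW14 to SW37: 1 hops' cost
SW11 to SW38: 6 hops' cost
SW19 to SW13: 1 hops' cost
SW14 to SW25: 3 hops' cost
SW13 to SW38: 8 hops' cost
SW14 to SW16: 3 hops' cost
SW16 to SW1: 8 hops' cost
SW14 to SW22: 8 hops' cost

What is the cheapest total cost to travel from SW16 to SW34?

17 hops' cost

Enumerating some paths:
SW16–SW37–SW14–SW22–SW34: 6+1+8+6 = 21
SW16–SW14–SW22–SW34: 3+8+6 = 17
Cheapest is SW16–SW14–SW22–SW34 at 17 hops' cost.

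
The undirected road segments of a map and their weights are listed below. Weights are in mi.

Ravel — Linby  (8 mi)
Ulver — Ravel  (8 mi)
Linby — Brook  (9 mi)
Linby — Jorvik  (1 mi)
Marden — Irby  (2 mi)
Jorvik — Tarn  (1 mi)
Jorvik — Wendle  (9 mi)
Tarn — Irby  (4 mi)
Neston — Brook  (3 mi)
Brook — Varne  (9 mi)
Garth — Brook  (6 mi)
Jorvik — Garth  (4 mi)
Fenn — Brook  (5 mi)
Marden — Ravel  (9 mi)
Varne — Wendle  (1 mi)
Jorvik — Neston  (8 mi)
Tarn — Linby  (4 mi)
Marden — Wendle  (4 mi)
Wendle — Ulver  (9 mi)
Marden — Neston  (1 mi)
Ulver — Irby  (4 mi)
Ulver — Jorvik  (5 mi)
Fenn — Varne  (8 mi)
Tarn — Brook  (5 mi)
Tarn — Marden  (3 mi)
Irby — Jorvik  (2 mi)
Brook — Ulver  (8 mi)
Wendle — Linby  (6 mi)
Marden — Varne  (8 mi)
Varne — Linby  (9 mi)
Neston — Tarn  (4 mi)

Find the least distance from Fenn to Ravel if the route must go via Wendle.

22 mi

Best Fenn to Wendle: Fenn–Varne–Wendle costing 9
Best Wendle to Ravel: Wendle–Marden–Ravel costing 13
Total via Wendle: 9 + 13 = 22 mi.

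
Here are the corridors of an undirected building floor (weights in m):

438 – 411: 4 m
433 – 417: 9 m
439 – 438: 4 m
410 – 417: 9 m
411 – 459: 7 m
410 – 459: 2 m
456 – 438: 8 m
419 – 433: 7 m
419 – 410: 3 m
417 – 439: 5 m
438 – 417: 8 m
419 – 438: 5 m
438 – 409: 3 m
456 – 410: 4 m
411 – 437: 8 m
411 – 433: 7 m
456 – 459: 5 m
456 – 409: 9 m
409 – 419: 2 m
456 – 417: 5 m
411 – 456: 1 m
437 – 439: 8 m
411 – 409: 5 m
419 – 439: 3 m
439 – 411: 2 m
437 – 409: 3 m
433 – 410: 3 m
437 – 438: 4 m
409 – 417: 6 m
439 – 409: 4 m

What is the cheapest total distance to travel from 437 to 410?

Candidate routes:
437 → 438 → 419 → 410: 4+5+3 = 12
437 → 409 → 419 → 410: 3+2+3 = 8
Cheapest is 437 → 409 → 419 → 410 at 8 m.

8 m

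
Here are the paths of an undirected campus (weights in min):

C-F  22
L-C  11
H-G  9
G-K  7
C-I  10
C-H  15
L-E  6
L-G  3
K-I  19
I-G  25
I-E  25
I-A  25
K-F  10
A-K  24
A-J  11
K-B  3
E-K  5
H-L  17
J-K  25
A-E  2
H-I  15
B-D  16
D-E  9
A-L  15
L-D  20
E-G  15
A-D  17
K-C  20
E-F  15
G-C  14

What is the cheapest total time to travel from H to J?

31 min

Enumerating some paths:
H–G–K–E–A–J: 9+7+5+2+11 = 34
H–G–E–A–J: 9+15+2+11 = 37
H–L–E–A–J: 17+6+2+11 = 36
H–G–L–E–A–J: 9+3+6+2+11 = 31
Cheapest is H–G–L–E–A–J at 31 min.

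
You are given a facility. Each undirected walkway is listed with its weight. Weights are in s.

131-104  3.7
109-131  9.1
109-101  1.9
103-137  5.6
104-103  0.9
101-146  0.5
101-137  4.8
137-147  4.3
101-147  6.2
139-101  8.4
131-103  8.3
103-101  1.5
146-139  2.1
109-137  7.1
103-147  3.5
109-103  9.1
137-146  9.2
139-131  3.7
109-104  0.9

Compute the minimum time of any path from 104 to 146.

Settle nodes by increasing distance from 104:
104: 0
109: 0.9  (via 104)
103: 0.9  (via 104)
101: 2.4  (via 103)
146: 2.9  (via 101)
Shortest route: 104–103–101–146 = 2.9 s.

2.9 s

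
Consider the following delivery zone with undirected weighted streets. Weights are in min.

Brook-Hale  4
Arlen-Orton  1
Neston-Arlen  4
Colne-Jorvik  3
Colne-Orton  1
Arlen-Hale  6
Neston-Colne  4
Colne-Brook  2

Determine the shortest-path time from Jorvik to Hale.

9 min

Compare a few routes:
Jorvik → Colne → Brook → Hale: 3+2+4 = 9
Jorvik → Colne → Orton → Arlen → Hale: 3+1+1+6 = 11
The minimum is 9 min via Jorvik → Colne → Brook → Hale.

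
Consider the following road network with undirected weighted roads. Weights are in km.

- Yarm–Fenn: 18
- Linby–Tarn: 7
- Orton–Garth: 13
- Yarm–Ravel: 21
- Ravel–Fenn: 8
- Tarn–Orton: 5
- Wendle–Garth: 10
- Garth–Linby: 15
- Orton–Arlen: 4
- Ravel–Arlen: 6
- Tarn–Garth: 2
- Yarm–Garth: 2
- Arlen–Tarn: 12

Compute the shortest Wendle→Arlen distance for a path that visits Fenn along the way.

Shortest Wendle→Fenn: Wendle → Garth → Yarm → Fenn = 30
Shortest Fenn→Arlen: Fenn → Ravel → Arlen = 14
Total via Fenn: 30 + 14 = 44 km.

44 km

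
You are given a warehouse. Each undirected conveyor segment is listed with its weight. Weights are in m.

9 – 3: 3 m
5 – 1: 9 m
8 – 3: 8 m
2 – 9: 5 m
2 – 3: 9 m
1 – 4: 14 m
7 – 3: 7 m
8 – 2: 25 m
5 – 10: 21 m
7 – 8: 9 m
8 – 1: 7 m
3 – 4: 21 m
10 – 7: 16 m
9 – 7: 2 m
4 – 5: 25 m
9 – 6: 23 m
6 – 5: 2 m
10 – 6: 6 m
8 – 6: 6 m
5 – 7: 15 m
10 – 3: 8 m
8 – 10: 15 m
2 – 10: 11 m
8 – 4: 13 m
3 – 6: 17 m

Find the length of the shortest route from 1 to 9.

Enumerating some paths:
1 → 8 → 3 → 7 → 9: 7+8+7+2 = 24
1 → 8 → 3 → 9: 7+8+3 = 18
Cheapest is 1 → 8 → 3 → 9 at 18 m.

18 m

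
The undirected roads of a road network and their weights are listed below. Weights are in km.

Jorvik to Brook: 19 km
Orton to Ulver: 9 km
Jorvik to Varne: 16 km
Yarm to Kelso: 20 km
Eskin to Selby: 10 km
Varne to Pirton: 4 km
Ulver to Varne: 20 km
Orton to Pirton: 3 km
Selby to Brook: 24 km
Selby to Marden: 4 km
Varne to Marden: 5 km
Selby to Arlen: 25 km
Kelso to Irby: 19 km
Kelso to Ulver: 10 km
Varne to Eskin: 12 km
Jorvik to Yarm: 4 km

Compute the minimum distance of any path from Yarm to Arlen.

54 km

Candidate routes:
Yarm - Jorvik - Varne - Eskin - Selby - Arlen: 4+16+12+10+25 = 67
Yarm - Jorvik - Varne - Marden - Selby - Arlen: 4+16+5+4+25 = 54
Yarm - Kelso - Ulver - Orton - Pirton - Varne - Marden - Selby - Arlen: 20+10+9+3+4+5+4+25 = 80
Yarm - Jorvik - Brook - Selby - Arlen: 4+19+24+25 = 72
Cheapest is Yarm - Jorvik - Varne - Marden - Selby - Arlen at 54 km.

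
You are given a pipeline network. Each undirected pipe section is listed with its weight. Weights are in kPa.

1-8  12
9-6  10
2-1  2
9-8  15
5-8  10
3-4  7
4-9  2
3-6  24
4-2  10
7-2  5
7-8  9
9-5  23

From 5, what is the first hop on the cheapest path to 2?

8

Enumerating some paths:
5 - 8 - 7 - 2: 10+9+5 = 24
5 - 9 - 4 - 2: 23+2+10 = 35
The minimum is 24 kPa via 5 - 8 - 7 - 2.
So from 5 the first move is to 8.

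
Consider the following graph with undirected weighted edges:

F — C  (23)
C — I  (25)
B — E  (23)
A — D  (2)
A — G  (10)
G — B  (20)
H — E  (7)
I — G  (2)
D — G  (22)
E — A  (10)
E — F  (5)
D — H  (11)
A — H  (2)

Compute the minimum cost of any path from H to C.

35

Compare a few routes:
H → A → G → I → C: 2+10+2+25 = 39
H → E → F → C: 7+5+23 = 35
Cheapest is H → E → F → C at 35.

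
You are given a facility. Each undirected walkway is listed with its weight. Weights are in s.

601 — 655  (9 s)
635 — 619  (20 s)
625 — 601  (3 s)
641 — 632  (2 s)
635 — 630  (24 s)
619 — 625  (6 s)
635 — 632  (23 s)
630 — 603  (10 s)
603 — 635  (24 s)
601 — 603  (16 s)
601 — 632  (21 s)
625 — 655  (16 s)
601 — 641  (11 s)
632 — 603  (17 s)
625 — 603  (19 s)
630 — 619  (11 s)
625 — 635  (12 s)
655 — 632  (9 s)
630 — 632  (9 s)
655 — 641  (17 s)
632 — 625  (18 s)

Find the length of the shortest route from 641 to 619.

20 s

Running Dijkstra from 641:
641: 0
632: 2  (via 641)
655: 11  (via 632)
601: 11  (via 641)
630: 11  (via 632)
625: 14  (via 601)
603: 19  (via 632)
619: 20  (via 625)
Shortest route: 641–601–625–619 = 20 s.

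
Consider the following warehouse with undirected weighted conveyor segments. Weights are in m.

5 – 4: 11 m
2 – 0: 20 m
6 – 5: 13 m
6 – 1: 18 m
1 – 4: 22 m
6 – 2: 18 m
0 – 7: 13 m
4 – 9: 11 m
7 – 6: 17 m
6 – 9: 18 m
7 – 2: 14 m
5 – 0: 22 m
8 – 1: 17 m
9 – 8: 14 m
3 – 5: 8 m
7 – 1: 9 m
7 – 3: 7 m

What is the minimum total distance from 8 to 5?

Running Dijkstra from 8:
8: 0
9: 14  (via 8)
1: 17  (via 8)
4: 25  (via 9)
7: 26  (via 1)
6: 32  (via 9)
3: 33  (via 7)
5: 36  (via 4)
Shortest route: 8 → 9 → 4 → 5 = 36 m.

36 m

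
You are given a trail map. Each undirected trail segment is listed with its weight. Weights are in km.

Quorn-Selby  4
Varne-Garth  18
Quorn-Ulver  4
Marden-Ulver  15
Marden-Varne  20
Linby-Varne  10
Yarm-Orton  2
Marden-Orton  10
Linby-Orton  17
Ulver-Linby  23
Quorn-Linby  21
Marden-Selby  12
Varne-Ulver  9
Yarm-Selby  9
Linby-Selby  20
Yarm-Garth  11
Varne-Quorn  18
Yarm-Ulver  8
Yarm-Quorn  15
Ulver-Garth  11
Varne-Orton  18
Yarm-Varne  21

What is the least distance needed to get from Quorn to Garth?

15 km

Shortest distances from Quorn:
Quorn: 0
Selby: 4  (via Quorn)
Ulver: 4  (via Quorn)
Yarm: 12  (via Ulver)
Varne: 13  (via Ulver)
Orton: 14  (via Yarm)
Garth: 15  (via Ulver)
Shortest route: Quorn → Ulver → Garth = 15 km.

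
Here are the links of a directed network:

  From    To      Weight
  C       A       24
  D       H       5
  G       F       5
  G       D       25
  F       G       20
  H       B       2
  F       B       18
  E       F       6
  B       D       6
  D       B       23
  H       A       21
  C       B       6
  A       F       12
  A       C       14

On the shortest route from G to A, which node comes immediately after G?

D

Enumerating some paths:
G → D → H → A: 25+5+21 = 51
G → F → B → D → H → A: 5+18+6+5+21 = 55
Cheapest is G → D → H → A at 51.
So from G the first move is to D.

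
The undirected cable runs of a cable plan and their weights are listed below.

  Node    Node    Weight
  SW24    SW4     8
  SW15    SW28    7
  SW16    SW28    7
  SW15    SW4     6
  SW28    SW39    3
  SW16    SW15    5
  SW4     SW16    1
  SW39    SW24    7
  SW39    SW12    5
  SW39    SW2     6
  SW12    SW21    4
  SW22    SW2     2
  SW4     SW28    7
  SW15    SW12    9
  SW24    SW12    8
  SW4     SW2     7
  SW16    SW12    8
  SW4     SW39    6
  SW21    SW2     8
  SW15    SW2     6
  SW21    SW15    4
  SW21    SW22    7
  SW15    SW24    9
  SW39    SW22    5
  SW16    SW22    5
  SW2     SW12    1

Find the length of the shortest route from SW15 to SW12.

Shortest distances from SW15:
SW15: 0
SW21: 4  (via SW15)
SW16: 5  (via SW15)
SW2: 6  (via SW15)
SW4: 6  (via SW15)
SW28: 7  (via SW15)
SW12: 7  (via SW2)
Shortest route: SW15–SW2–SW12 = 7.

7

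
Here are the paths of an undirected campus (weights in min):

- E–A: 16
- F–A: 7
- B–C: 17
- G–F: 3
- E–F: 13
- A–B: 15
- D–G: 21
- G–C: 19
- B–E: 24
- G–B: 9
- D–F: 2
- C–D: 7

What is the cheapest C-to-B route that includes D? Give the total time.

Shortest C→D: C–D = 7
Best D to B: D–F–G–B costing 14
Total via D: 7 + 14 = 21 min.

21 min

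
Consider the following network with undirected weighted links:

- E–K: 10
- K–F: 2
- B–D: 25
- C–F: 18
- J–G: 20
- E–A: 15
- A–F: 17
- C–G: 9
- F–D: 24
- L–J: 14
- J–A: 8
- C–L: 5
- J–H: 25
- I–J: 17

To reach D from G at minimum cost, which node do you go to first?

Compare a few routes:
G - C - F - D: 9+18+24 = 51
G - J - A - F - D: 20+8+17+24 = 69
The minimum is 51 via G - C - F - D.
So from G the first move is to C.

C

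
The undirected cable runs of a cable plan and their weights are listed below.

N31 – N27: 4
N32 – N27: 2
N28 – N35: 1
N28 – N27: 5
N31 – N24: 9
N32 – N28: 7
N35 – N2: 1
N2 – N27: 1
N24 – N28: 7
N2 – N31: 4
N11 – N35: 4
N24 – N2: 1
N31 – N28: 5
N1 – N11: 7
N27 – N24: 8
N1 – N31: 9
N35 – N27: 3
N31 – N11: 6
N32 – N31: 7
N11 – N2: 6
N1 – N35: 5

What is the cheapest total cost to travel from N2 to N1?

6

Settle nodes by increasing distance from N2:
N2: 0
N27: 1  (via N2)
N24: 1  (via N2)
N35: 1  (via N2)
N28: 2  (via N35)
N32: 3  (via N27)
N31: 4  (via N2)
N11: 5  (via N35)
N1: 6  (via N35)
Shortest route: N2–N35–N1 = 6.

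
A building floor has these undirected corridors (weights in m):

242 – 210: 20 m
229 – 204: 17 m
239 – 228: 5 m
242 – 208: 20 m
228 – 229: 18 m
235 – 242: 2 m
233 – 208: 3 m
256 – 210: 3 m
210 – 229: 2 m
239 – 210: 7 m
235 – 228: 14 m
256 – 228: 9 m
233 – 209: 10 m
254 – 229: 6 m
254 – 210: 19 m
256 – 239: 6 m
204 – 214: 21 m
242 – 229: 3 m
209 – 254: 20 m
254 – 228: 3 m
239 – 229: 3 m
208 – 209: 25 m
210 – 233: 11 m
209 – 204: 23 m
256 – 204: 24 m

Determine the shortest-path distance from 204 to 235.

22 m

Settle nodes by increasing distance from 204:
204: 0
229: 17  (via 204)
210: 19  (via 229)
242: 20  (via 229)
239: 20  (via 229)
214: 21  (via 204)
235: 22  (via 242)
Shortest route: 204 → 229 → 242 → 235 = 22 m.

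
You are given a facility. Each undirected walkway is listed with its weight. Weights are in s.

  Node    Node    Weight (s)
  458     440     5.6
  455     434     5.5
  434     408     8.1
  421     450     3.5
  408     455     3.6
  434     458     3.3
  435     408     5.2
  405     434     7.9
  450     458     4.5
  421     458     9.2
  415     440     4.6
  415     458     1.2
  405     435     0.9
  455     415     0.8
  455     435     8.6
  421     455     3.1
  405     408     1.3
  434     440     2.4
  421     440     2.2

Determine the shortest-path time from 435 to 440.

11.1 s

Settle nodes by increasing distance from 435:
435: 0
405: 0.9  (via 435)
408: 2.2  (via 405)
455: 5.8  (via 408)
415: 6.6  (via 455)
458: 7.8  (via 415)
434: 8.8  (via 405)
421: 8.9  (via 455)
440: 11.1  (via 421)
Shortest route: 435 → 405 → 408 → 455 → 421 → 440 = 11.1 s.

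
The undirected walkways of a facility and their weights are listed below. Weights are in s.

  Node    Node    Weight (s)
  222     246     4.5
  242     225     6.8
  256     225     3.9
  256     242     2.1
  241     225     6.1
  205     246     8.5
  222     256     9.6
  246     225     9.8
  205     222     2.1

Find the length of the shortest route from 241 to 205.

21.7 s

Running Dijkstra from 241:
241: 0
225: 6.1  (via 241)
256: 10  (via 225)
242: 12.1  (via 256)
246: 15.9  (via 225)
222: 19.6  (via 256)
205: 21.7  (via 222)
Shortest route: 241–225–256–222–205 = 21.7 s.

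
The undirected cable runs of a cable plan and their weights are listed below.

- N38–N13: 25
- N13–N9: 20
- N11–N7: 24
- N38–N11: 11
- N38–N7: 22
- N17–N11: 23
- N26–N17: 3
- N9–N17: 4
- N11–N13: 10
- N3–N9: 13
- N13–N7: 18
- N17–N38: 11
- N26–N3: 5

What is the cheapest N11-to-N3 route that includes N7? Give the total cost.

65

Best N11 to N7: N11 → N7 costing 24
Shortest N7→N3: N7 → N38 → N17 → N26 → N3 = 41
Total via N7: 24 + 41 = 65.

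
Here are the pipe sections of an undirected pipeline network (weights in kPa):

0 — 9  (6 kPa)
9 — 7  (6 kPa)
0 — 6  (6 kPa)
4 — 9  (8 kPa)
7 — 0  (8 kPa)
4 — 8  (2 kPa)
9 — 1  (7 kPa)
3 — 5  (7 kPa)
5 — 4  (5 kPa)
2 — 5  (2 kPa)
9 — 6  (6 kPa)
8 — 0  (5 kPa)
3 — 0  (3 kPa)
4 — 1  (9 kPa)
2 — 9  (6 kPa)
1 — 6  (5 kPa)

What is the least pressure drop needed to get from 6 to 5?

14 kPa

Candidate routes:
6 → 0 → 3 → 5: 6+3+7 = 16
6 → 9 → 2 → 5: 6+6+2 = 14
6 → 0 → 8 → 4 → 5: 6+5+2+5 = 18
Cheapest is 6 → 9 → 2 → 5 at 14 kPa.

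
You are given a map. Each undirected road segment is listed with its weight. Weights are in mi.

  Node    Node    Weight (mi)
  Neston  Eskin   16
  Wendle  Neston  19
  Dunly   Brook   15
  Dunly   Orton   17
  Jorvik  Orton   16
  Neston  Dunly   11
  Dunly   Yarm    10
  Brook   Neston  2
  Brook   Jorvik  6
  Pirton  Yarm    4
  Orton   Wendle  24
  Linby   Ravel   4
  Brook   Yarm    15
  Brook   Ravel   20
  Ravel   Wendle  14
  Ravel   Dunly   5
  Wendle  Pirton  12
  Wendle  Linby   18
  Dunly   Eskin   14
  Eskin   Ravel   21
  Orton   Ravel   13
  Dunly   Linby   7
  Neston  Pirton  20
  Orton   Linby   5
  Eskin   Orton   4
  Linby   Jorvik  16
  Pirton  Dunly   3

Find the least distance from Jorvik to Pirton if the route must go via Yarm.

25 mi

Best Jorvik to Yarm: Jorvik → Brook → Yarm costing 21
Shortest Yarm→Pirton: Yarm → Pirton = 4
Total via Yarm: 21 + 4 = 25 mi.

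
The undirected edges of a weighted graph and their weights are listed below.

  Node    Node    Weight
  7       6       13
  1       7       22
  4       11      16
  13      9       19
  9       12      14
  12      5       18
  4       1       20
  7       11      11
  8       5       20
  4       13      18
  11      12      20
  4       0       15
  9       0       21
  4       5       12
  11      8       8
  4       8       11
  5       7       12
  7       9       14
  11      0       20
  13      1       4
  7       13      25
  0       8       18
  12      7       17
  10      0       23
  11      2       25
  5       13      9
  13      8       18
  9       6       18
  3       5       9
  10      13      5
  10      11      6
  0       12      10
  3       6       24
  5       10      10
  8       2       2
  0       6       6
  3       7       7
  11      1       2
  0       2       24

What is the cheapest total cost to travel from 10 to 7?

Running Dijkstra from 10:
10: 0
13: 5  (via 10)
11: 6  (via 10)
1: 8  (via 11)
5: 10  (via 10)
8: 14  (via 11)
2: 16  (via 8)
7: 17  (via 11)
Shortest route: 10–11–7 = 17.

17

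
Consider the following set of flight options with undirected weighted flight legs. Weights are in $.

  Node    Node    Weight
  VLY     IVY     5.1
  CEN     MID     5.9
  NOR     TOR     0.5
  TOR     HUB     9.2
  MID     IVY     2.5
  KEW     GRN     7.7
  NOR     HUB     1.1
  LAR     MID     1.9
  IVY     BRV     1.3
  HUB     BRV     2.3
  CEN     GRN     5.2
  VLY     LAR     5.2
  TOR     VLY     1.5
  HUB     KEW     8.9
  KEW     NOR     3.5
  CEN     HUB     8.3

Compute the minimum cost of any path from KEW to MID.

Settle nodes by increasing distance from KEW:
KEW: 0
NOR: 3.5  (via KEW)
TOR: 4  (via NOR)
HUB: 4.6  (via NOR)
VLY: 5.5  (via TOR)
BRV: 6.9  (via HUB)
GRN: 7.7  (via KEW)
IVY: 8.2  (via BRV)
LAR: 10.7  (via VLY)
MID: 10.7  (via IVY)
Shortest route: KEW → NOR → HUB → BRV → IVY → MID = $10.7.

$10.7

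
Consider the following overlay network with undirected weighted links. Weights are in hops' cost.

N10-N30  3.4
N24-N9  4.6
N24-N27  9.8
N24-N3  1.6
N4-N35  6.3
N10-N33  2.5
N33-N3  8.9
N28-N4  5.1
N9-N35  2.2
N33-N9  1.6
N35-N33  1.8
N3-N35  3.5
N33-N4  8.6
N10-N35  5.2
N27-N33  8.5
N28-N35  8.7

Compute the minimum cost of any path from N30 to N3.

Shortest distances from N30:
N30: 0
N10: 3.4  (via N30)
N33: 5.9  (via N10)
N9: 7.5  (via N33)
N35: 7.7  (via N33)
N3: 11.2  (via N35)
Shortest route: N30 → N10 → N33 → N35 → N3 = 11.2 hops' cost.

11.2 hops' cost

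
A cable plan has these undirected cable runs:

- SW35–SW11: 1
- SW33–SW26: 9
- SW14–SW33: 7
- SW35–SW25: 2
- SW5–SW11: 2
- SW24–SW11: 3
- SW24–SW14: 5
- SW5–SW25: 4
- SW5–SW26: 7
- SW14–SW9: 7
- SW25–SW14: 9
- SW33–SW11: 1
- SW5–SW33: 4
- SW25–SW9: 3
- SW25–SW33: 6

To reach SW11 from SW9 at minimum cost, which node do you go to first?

Candidate routes:
SW9–SW25–SW33–SW11: 3+6+1 = 10
SW9–SW25–SW5–SW33–SW11: 3+4+4+1 = 12
SW9–SW25–SW5–SW11: 3+4+2 = 9
SW9–SW25–SW35–SW11: 3+2+1 = 6
The minimum is 6 via SW9–SW25–SW35–SW11.
So from SW9 the first move is to SW25.

SW25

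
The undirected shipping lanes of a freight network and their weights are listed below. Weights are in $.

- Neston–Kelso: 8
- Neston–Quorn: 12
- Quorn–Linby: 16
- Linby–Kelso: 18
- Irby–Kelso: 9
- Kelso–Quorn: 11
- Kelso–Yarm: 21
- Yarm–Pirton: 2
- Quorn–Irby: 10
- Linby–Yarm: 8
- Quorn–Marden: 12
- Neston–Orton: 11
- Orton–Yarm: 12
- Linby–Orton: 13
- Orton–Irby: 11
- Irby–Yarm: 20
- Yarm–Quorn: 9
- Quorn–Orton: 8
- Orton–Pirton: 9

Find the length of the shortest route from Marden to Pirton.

$23

Running Dijkstra from Marden:
Marden: 0
Quorn: 12  (via Marden)
Orton: 20  (via Quorn)
Yarm: 21  (via Quorn)
Irby: 22  (via Quorn)
Pirton: 23  (via Yarm)
Shortest route: Marden–Quorn–Yarm–Pirton = $23.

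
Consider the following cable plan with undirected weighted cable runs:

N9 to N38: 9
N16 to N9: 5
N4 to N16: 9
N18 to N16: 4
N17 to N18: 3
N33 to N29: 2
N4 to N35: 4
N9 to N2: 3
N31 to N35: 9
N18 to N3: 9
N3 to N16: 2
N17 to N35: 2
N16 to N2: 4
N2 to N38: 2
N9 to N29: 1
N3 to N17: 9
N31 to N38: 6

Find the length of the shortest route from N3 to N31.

Candidate routes:
N3 - N17 - N35 - N31: 9+2+9 = 20
N3 - N16 - N2 - N38 - N31: 2+4+2+6 = 14
N3 - N16 - N9 - N2 - N38 - N31: 2+5+3+2+6 = 18
Cheapest is N3 - N16 - N2 - N38 - N31 at 14.

14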